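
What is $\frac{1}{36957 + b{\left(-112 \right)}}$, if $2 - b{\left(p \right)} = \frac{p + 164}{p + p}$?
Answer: $\frac{56}{2069717} \approx 2.7057 \cdot 10^{-5}$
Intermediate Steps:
$b{\left(p \right)} = 2 - \frac{164 + p}{2 p}$ ($b{\left(p \right)} = 2 - \frac{p + 164}{p + p} = 2 - \frac{164 + p}{2 p}$)
$\frac{1}{36957 + b{\left(-112 \right)}} = \frac{1}{36957 + \left(\frac{3}{2} - \frac{82}{-112}\right)} = \frac{1}{36957 + \left(\frac{3}{2} - - \frac{41}{56}\right)} = \frac{1}{36957 + \left(\frac{3}{2} + \frac{41}{56}\right)} = \frac{1}{36957 + \frac{125}{56}} = \frac{1}{\frac{2069717}{56}} = \frac{56}{2069717}$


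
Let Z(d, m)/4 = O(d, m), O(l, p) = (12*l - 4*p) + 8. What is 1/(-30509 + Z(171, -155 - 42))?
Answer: -1/19117 ≈ -5.2309e-5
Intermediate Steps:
O(l, p) = 8 - 4*p + 12*l (O(l, p) = (-4*p + 12*l) + 8 = 8 - 4*p + 12*l)
Z(d, m) = 32 - 16*m + 48*d (Z(d, m) = 4*(8 - 4*m + 12*d) = 32 - 16*m + 48*d)
1/(-30509 + Z(171, -155 - 42)) = 1/(-30509 + (32 - 16*(-155 - 42) + 48*171)) = 1/(-30509 + (32 - 16*(-197) + 8208)) = 1/(-30509 + (32 + 3152 + 8208)) = 1/(-30509 + 11392) = 1/(-19117) = -1/19117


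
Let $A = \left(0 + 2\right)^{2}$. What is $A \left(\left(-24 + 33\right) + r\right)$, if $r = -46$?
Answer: $-148$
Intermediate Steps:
$A = 4$ ($A = 2^{2} = 4$)
$A \left(\left(-24 + 33\right) + r\right) = 4 \left(\left(-24 + 33\right) - 46\right) = 4 \left(9 - 46\right) = 4 \left(-37\right) = -148$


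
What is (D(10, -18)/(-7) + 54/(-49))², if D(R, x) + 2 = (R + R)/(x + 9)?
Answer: 48400/194481 ≈ 0.24887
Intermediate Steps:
D(R, x) = -2 + 2*R/(9 + x) (D(R, x) = -2 + (R + R)/(x + 9) = -2 + (2*R)/(9 + x) = -2 + 2*R/(9 + x))
(D(10, -18)/(-7) + 54/(-49))² = ((2*(-9 + 10 - 1*(-18))/(9 - 18))/(-7) + 54/(-49))² = ((2*(-9 + 10 + 18)/(-9))*(-⅐) + 54*(-1/49))² = ((2*(-⅑)*19)*(-⅐) - 54/49)² = (-38/9*(-⅐) - 54/49)² = (38/63 - 54/49)² = (-220/441)² = 48400/194481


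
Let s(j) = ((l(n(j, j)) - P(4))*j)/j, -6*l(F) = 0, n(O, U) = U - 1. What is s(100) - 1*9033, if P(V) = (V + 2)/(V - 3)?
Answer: -9039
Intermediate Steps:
n(O, U) = -1 + U
l(F) = 0 (l(F) = -⅙*0 = 0)
P(V) = (2 + V)/(-3 + V)
s(j) = -6 (s(j) = ((0 - (2 + 4)/(-3 + 4))*j)/j = ((0 - 6/1)*j)/j = ((0 - 6)*j)/j = (-6*j)/j = -6)
s(100) - 1*9033 = -6 - 1*9033 = -6 - 9033 = -9039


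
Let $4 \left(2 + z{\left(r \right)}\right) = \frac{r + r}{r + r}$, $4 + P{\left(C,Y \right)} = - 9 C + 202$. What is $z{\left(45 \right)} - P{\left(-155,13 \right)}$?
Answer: $- \frac{6379}{4} \approx -1594.8$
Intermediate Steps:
$P{\left(C,Y \right)} = 198 - 9 C$ ($P{\left(C,Y \right)} = -4 - \left(-202 + 9 C\right) = 198 - 9 C$)
$z{\left(r \right)} = - \frac{7}{4}$ ($z{\left(r \right)} = -2 + \frac{\left(r + r\right) \frac{1}{r + r}}{4} = -2 + \frac{2 r \frac{1}{2 r}}{4} = -2 + \frac{1}{4} \cdot 1 = -2 + \frac{1}{4} = - \frac{7}{4}$)
$z{\left(45 \right)} - P{\left(-155,13 \right)} = - \frac{7}{4} - \left(198 - -1395\right) = - \frac{7}{4} - \left(198 + 1395\right) = - \frac{7}{4} - 1593 = - \frac{6379}{4}$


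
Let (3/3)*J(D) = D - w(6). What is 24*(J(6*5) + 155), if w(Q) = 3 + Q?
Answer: 4224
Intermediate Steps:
J(D) = -9 + D (J(D) = D - (3 + 6) = D - 1*9 = D - 9 = -9 + D)
24*(J(6*5) + 155) = 24*((-9 + 6*5) + 155) = 24*((-9 + 30) + 155) = 24*(21 + 155) = 24*176 = 4224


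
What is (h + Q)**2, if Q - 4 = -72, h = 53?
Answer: 225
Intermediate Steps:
Q = -68 (Q = 4 - 72 = -68)
(h + Q)**2 = (53 - 68)**2 = (-15)**2 = 225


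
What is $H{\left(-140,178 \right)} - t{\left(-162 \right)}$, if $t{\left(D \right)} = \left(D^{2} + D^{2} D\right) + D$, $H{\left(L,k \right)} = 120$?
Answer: $4225566$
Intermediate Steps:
$t{\left(D \right)} = D + D^{2} + D^{3}$ ($t{\left(D \right)} = \left(D^{2} + D^{3}\right) + D = D + D^{2} + D^{3}$)
$H{\left(-140,178 \right)} - t{\left(-162 \right)} = 120 - - 162 \left(1 - 162 + \left(-162\right)^{2}\right) = 120 - - 162 \left(1 - 162 + 26244\right) = 120 - \left(-162\right) 26083 = 120 - -4225446 = 120 + 4225446 = 4225566$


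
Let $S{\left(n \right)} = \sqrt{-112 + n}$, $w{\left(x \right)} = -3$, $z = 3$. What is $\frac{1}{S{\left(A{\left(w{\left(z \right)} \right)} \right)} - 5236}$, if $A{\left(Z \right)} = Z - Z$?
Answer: $- \frac{187}{979136} - \frac{i \sqrt{7}}{6853952} \approx -0.00019098 - 3.8602 \cdot 10^{-7} i$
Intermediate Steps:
$A{\left(Z \right)} = 0$
$\frac{1}{S{\left(A{\left(w{\left(z \right)} \right)} \right)} - 5236} = \frac{1}{\sqrt{-112 + 0} - 5236} = \frac{1}{\sqrt{-112} - 5236} = \frac{1}{4 i \sqrt{7} - 5236} = \frac{1}{-5236 + 4 i \sqrt{7}}$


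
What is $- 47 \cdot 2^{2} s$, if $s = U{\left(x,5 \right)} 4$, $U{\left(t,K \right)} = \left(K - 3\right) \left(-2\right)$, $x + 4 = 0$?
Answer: $3008$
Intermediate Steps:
$x = -4$ ($x = -4 + 0 = -4$)
$U{\left(t,K \right)} = 6 - 2 K$ ($U{\left(t,K \right)} = \left(-3 + K\right) \left(-2\right) = 6 - 2 K$)
$s = -16$ ($s = \left(6 - 10\right) 4 = \left(-4\right) 4 = -16$)
$- 47 \cdot 2^{2} s = - 47 \cdot 2^{2} \left(-16\right) = \left(-47\right) 4 \left(-16\right) = \left(-188\right) \left(-16\right) = 3008$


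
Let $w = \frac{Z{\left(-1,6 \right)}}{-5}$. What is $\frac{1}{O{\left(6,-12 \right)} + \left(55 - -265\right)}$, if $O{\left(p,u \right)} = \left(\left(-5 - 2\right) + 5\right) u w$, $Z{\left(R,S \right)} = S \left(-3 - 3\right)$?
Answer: $\frac{5}{2464} \approx 0.0020292$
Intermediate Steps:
$Z{\left(R,S \right)} = - 6 S$ ($Z{\left(R,S \right)} = S \left(-6\right) = - 6 S$)
$w = \frac{36}{5}$ ($w = \frac{\left(-6\right) 6}{-5} = \left(-36\right) \left(- \frac{1}{5}\right) = \frac{36}{5} \approx 7.2$)
$O{\left(p,u \right)} = - \frac{72 u}{5}$ ($O{\left(p,u \right)} = \left(\left(-5 - 2\right) + 5\right) u \frac{36}{5} = \left(-7 + 5\right) u \frac{36}{5} = - 2 u \frac{36}{5} = - \frac{72 u}{5}$)
$\frac{1}{O{\left(6,-12 \right)} + \left(55 - -265\right)} = \frac{1}{\left(- \frac{72}{5}\right) \left(-12\right) + \left(55 - -265\right)} = \frac{1}{\frac{864}{5} + \left(55 + 265\right)} = \frac{1}{\frac{864}{5} + 320} = \frac{1}{\frac{2464}{5}} = \frac{5}{2464}$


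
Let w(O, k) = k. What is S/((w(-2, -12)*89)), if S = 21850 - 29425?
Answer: 2525/356 ≈ 7.0927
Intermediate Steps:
S = -7575
S/((w(-2, -12)*89)) = -7575/((-12*89)) = -7575/(-1068) = -7575*(-1/1068) = 2525/356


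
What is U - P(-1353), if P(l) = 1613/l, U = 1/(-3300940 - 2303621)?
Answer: 3013385180/2527657011 ≈ 1.1922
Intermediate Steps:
U = -1/5604561 (U = 1/(-5604561) = -1/5604561 ≈ -1.7843e-7)
U - P(-1353) = -1/5604561 - 1613/(-1353) = -1/5604561 - 1613*(-1)/1353 = -1/5604561 - 1*(-1613/1353) = -1/5604561 + 1613/1353 = 3013385180/2527657011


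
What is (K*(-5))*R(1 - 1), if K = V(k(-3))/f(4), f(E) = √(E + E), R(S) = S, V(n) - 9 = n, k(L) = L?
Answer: 0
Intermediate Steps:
V(n) = 9 + n
f(E) = √2*√E (f(E) = √(2*E) = √2*√E)
K = 3*√2/2 (K = (9 - 3)/((√2*√4)) = 6/((√2*2)) = 6/((2*√2)) = 6*(√2/4) = 3*√2/2 ≈ 2.1213)
(K*(-5))*R(1 - 1) = ((3*√2/2)*(-5))*(1 - 1) = -15*√2/2*0 = 0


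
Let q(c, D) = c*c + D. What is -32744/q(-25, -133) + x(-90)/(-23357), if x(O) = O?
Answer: -191189332/2872911 ≈ -66.549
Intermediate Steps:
q(c, D) = D + c**2 (q(c, D) = c**2 + D = D + c**2)
-32744/q(-25, -133) + x(-90)/(-23357) = -32744/(-133 + (-25)**2) - 90/(-23357) = -32744/(-133 + 625) - 90*(-1/23357) = -32744/492 + 90/23357 = -32744*1/492 + 90/23357 = -8186/123 + 90/23357 = -191189332/2872911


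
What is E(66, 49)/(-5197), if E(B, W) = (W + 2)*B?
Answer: -3366/5197 ≈ -0.64768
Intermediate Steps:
E(B, W) = B*(2 + W) (E(B, W) = (2 + W)*B = B*(2 + W))
E(66, 49)/(-5197) = (66*(2 + 49))/(-5197) = (66*51)*(-1/5197) = 3366*(-1/5197) = -3366/5197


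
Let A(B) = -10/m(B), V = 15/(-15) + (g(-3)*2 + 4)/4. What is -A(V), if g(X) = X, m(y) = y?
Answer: -20/3 ≈ -6.6667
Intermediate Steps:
V = -3/2 (V = 15/(-15) + (-3*2 + 4)/4 = 15*(-1/15) + (-6 + 4)*(¼) = -1 - 2*¼ = -1 - ½ = -3/2 ≈ -1.5000)
A(B) = -10/B
-A(V) = -(-10)/(-3/2) = -(-10)*(-2)/3 = -1*20/3 = -20/3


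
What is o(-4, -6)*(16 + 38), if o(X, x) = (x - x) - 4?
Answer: -216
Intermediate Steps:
o(X, x) = -4 (o(X, x) = 0 - 4 = -4)
o(-4, -6)*(16 + 38) = -4*(16 + 38) = -4*54 = -216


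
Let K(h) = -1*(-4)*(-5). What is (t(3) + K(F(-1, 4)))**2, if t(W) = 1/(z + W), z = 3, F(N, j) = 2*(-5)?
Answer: 14161/36 ≈ 393.36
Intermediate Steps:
F(N, j) = -10
t(W) = 1/(3 + W)
K(h) = -20 (K(h) = 4*(-5) = -20)
(t(3) + K(F(-1, 4)))**2 = (1/(3 + 3) - 20)**2 = (1/6 - 20)**2 = (-119/6)**2 = 14161/36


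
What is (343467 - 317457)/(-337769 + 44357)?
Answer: -4335/48902 ≈ -0.088647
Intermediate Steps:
(343467 - 317457)/(-337769 + 44357) = 26010/(-293412) = 26010*(-1/293412) = -4335/48902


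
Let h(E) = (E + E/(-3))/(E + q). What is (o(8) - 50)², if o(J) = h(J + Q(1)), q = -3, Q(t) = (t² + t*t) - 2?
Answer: 538756/225 ≈ 2394.5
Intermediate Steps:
Q(t) = -2 + 2*t² (Q(t) = (t² + t²) - 2 = 2*t² - 2 = -2 + 2*t²)
h(E) = 2*E/(3*(-3 + E)) (h(E) = (E + E/(-3))/(E - 3) = (E + E*(-⅓))/(-3 + E) = (E - E/3)/(-3 + E) = (2*E/3)/(-3 + E) = 2*E/(3*(-3 + E)))
o(J) = 2*J/(3*(-3 + J)) (o(J) = 2*(J + (-2 + 2*1²))/(3*(-3 + (J + (-2 + 2*1²)))) = 2*(J + (-2 + 2*1))/(3*(-3 + (J + (-2 + 2*1)))) = 2*(J + (-2 + 2))/(3*(-3 + (J + (-2 + 2)))) = 2*(J + 0)/(3*(-3 + (J + 0))) = 2*J/(3*(-3 + J)))
(o(8) - 50)² = ((⅔)*8/(-3 + 8) - 50)² = ((⅔)*8/5 - 50)² = ((⅔)*8*(⅕) - 50)² = (16/15 - 50)² = (-734/15)² = 538756/225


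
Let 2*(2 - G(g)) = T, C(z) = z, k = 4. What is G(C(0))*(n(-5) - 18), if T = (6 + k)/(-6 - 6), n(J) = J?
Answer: -667/12 ≈ -55.583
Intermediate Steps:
T = -⅚ (T = (6 + 4)/(-6 - 6) = 10/(-12) = 10*(-1/12) = -⅚ ≈ -0.83333)
G(g) = 29/12 (G(g) = 2 - ½*(-⅚) = 2 + 5/12 = 29/12)
G(C(0))*(n(-5) - 18) = 29*(-5 - 18)/12 = (29/12)*(-23) = -667/12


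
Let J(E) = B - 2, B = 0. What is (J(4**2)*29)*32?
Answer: -1856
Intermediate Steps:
J(E) = -2 (J(E) = 0 - 2 = -2)
(J(4**2)*29)*32 = -2*29*32 = -58*32 = -1856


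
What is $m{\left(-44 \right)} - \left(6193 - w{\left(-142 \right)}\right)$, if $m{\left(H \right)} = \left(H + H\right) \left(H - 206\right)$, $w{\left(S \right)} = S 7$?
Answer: $14813$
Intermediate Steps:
$w{\left(S \right)} = 7 S$
$m{\left(H \right)} = 2 H \left(-206 + H\right)$
$m{\left(-44 \right)} - \left(6193 - w{\left(-142 \right)}\right) = 2 \left(-44\right) \left(-206 - 44\right) - \left(6193 - 7 \left(-142\right)\right) = 2 \left(-44\right) \left(-250\right) - \left(6193 - -994\right) = 22000 - \left(6193 + 994\right) = 22000 - 7187 = 14813$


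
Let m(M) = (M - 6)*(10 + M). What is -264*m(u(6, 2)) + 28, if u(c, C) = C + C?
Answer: 7420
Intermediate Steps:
u(c, C) = 2*C
m(M) = (-6 + M)*(10 + M)
-264*m(u(6, 2)) + 28 = -264*(-60 + (2*2)² + 4*(2*2)) + 28 = -264*(-60 + 4² + 4*4) + 28 = -264*(-60 + 16 + 16) + 28 = -264*(-28) + 28 = 7392 + 28 = 7420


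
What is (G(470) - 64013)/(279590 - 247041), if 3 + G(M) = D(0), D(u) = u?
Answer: -64016/32549 ≈ -1.9668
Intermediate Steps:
G(M) = -3 (G(M) = -3 + 0 = -3)
(G(470) - 64013)/(279590 - 247041) = (-3 - 64013)/(279590 - 247041) = -64016/32549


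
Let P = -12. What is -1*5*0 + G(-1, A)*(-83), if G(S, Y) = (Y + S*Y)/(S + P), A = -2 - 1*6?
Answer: 0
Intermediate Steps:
A = -8 (A = -2 - 6 = -8)
G(S, Y) = (Y + S*Y)/(-12 + S) (G(S, Y) = (Y + S*Y)/(S - 12) = (Y + S*Y)/(-12 + S))
-1*5*0 + G(-1, A)*(-83) = -1*5*0 - 8*(1 - 1)/(-12 - 1)*(-83) = -5*0 - 8*0/(-13)*(-83) = 0 - 8*(-1/13)*0*(-83) = 0 + 0*(-83) = 0 + 0 = 0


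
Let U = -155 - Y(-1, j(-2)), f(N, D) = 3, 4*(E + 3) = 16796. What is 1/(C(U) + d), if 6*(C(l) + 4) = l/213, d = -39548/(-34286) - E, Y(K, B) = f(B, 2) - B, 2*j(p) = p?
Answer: -7302918/30664740455 ≈ -0.00023815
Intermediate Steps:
E = 4196 (E = -3 + (¼)*16796 = -3 + 4199 = 4196)
j(p) = p/2
Y(K, B) = 3 - B
d = -71912254/17143 (d = -39548/(-34286) - 1*4196 = -39548*(-1/34286) - 4196 = 19774/17143 - 4196 = -71912254/17143 ≈ -4194.8)
U = -159 (U = -155 - (3 - (-2)/2) = -155 - (3 - 1*(-1)) = -155 - (3 + 1) = -155 - 1*4 = -155 - 4 = -159)
C(l) = -4 + l/1278 (C(l) = -4 + (l/213)/6 = -4 + l/1278)
1/(C(U) + d) = 1/((-4 + (1/1278)*(-159)) - 71912254/17143) = 1/((-4 - 53/426) - 71912254/17143) = 1/(-1757/426 - 71912254/17143) = 1/(-30664740455/7302918) = -7302918/30664740455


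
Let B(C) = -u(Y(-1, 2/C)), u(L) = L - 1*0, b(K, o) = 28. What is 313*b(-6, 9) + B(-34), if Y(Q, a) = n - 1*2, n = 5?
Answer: 8761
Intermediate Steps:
Y(Q, a) = 3 (Y(Q, a) = 5 - 1*2 = 5 - 2 = 3)
u(L) = L (u(L) = L + 0 = L)
B(C) = -3 (B(C) = -1*3 = -3)
313*b(-6, 9) + B(-34) = 313*28 - 3 = 8764 - 3 = 8761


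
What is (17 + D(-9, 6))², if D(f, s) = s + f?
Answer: 196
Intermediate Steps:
D(f, s) = f + s
(17 + D(-9, 6))² = (17 + (-9 + 6))² = (17 - 3)² = 14² = 196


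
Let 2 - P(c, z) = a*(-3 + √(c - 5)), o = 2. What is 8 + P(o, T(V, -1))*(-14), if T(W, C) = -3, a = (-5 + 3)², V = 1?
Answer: -188 + 56*I*√3 ≈ -188.0 + 96.995*I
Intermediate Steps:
a = 4 (a = (-2)² = 4)
P(c, z) = 14 - 4*√(-5 + c) (P(c, z) = 2 - 4*(-3 + √(c - 5)) = 2 - 4*(-3 + √(-5 + c)) = 2 - (-12 + 4*√(-5 + c)) = 2 + (12 - 4*√(-5 + c)) = 14 - 4*√(-5 + c))
8 + P(o, T(V, -1))*(-14) = 8 + (14 - 4*√(-5 + 2))*(-14) = 8 + (14 - 4*I*√3)*(-14) = 8 + (-196 + 56*I*√3) = -188 + 56*I*√3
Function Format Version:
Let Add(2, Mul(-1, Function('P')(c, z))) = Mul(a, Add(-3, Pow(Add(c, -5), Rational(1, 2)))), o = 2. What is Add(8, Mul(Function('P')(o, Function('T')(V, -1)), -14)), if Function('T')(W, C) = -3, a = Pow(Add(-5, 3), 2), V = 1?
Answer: Add(-188, Mul(56, I, Pow(3, Rational(1, 2)))) ≈ Add(-188.00, Mul(96.995, I))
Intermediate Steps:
a = 4 (a = Pow(-2, 2) = 4)
Function('P')(c, z) = Add(14, Mul(-4, Pow(Add(-5, c), Rational(1, 2)))) (Function('P')(c, z) = Add(2, Mul(-1, Mul(4, Add(-3, Pow(Add(c, -5), Rational(1, 2)))))) = Add(2, Mul(-1, Mul(4, Add(-3, Pow(Add(-5, c), Rational(1, 2)))))) = Add(2, Mul(-1, Add(-12, Mul(4, Pow(Add(-5, c), Rational(1, 2)))))) = Add(2, Add(12, Mul(-4, Pow(Add(-5, c), Rational(1, 2))))) = Add(14, Mul(-4, Pow(Add(-5, c), Rational(1, 2)))))
Add(8, Mul(Function('P')(o, Function('T')(V, -1)), -14)) = Add(8, Mul(Add(14, Mul(-4, Pow(Add(-5, 2), Rational(1, 2)))), -14)) = Add(8, Mul(Add(14, Mul(-4, Pow(-3, Rational(1, 2)))), -14)) = Add(8, Mul(Add(14, Mul(-4, Mul(I, Pow(3, Rational(1, 2))))), -14)) = Add(8, Mul(Add(14, Mul(-4, I, Pow(3, Rational(1, 2)))), -14)) = Add(8, Add(-196, Mul(56, I, Pow(3, Rational(1, 2))))) = Add(-188, Mul(56, I, Pow(3, Rational(1, 2))))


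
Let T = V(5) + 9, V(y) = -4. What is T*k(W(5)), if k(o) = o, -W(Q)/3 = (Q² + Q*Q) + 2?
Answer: -780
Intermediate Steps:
W(Q) = -6 - 6*Q² (W(Q) = -3*((Q² + Q*Q) + 2) = -3*((Q² + Q²) + 2) = -3*(2*Q² + 2) = -3*(2 + 2*Q²) = -6 - 6*Q²)
T = 5 (T = -4 + 9 = 5)
T*k(W(5)) = 5*(-6 - 6*5²) = 5*(-6 - 6*25) = 5*(-6 - 150) = 5*(-156) = -780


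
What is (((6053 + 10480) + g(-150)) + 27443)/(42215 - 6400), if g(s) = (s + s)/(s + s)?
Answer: 43977/35815 ≈ 1.2279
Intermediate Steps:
g(s) = 1 (g(s) = (2*s)/((2*s)) = (2*s)*(1/(2*s)) = 1)
(((6053 + 10480) + g(-150)) + 27443)/(42215 - 6400) = (((6053 + 10480) + 1) + 27443)/(42215 - 6400) = ((16533 + 1) + 27443)/35815 = (16534 + 27443)*(1/35815) = 43977*(1/35815) = 43977/35815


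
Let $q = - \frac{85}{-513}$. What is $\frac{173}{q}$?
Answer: $\frac{88749}{85} \approx 1044.1$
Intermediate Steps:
$q = \frac{85}{513}$ ($q = \left(-85\right) \left(- \frac{1}{513}\right) = \frac{85}{513} \approx 0.16569$)
$\frac{173}{q} = \frac{173}{\frac{85}{513}} = 173 \cdot \frac{513}{85} = \frac{88749}{85}$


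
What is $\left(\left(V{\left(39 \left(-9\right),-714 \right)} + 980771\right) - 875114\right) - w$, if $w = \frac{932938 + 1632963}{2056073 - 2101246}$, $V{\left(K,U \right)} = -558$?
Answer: $\frac{4750203028}{45173} \approx 1.0516 \cdot 10^{5}$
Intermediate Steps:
$w = - \frac{2565901}{45173}$ ($w = \frac{2565901}{-45173} = 2565901 \left(- \frac{1}{45173}\right) = - \frac{2565901}{45173} \approx -56.802$)
$\left(\left(V{\left(39 \left(-9\right),-714 \right)} + 980771\right) - 875114\right) - w = \left(\left(-558 + 980771\right) - 875114\right) - - \frac{2565901}{45173} = \left(980213 - 875114\right) + \frac{2565901}{45173} = 105099 + \frac{2565901}{45173} = \frac{4750203028}{45173}$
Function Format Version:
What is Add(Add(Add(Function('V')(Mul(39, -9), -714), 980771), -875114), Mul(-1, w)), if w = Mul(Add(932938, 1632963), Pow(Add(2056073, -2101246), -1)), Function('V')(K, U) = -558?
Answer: Rational(4750203028, 45173) ≈ 1.0516e+5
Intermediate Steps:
w = Rational(-2565901, 45173) (w = Mul(2565901, Pow(-45173, -1)) = Mul(2565901, Rational(-1, 45173)) = Rational(-2565901, 45173) ≈ -56.802)
Add(Add(Add(Function('V')(Mul(39, -9), -714), 980771), -875114), Mul(-1, w)) = Add(Add(Add(-558, 980771), -875114), Mul(-1, Rational(-2565901, 45173))) = Add(Add(980213, -875114), Rational(2565901, 45173)) = Add(105099, Rational(2565901, 45173)) = Rational(4750203028, 45173)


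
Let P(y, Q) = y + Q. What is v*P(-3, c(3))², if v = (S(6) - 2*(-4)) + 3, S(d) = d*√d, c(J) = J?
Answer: 0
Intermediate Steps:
S(d) = d^(3/2)
P(y, Q) = Q + y
v = 11 + 6*√6 (v = (6^(3/2) - 2*(-4)) + 3 = (6*√6 + 8) + 3 = (8 + 6*√6) + 3 = 11 + 6*√6 ≈ 25.697)
v*P(-3, c(3))² = (11 + 6*√6)*(3 - 3)² = (11 + 6*√6)*0² = (11 + 6*√6)*0 = 0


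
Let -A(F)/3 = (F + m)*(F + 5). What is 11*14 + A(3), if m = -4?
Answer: 178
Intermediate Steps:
A(F) = -3*(-4 + F)*(5 + F) (A(F) = -3*(F - 4)*(F + 5) = -3*(-4 + F)*(5 + F))
11*14 + A(3) = 11*14 + (60 - 3*3 - 3*3²) = 154 + (60 - 9 - 3*9) = 154 + (60 - 9 - 27) = 154 + 24 = 178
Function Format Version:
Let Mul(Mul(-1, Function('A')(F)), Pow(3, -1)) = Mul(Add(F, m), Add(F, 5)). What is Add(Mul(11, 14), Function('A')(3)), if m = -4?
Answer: 178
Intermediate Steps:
Function('A')(F) = Mul(-3, Add(-4, F), Add(5, F)) (Function('A')(F) = Mul(-3, Mul(Add(F, -4), Add(F, 5))) = Mul(-3, Mul(Add(-4, F), Add(5, F))) = Mul(-3, Add(-4, F), Add(5, F)))
Add(Mul(11, 14), Function('A')(3)) = Add(Mul(11, 14), Add(60, Mul(-3, 3), Mul(-3, Pow(3, 2)))) = Add(154, Add(60, -9, Mul(-3, 9))) = Add(154, Add(60, -9, -27)) = Add(154, 24) = 178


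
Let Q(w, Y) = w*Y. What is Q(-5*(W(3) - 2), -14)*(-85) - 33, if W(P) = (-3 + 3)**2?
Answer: 11867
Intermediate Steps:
W(P) = 0 (W(P) = 0**2 = 0)
Q(w, Y) = Y*w
Q(-5*(W(3) - 2), -14)*(-85) - 33 = -(-70)*(0 - 2)*(-85) - 33 = -(-70)*(-2)*(-85) - 33 = -14*10*(-85) - 33 = -140*(-85) - 33 = 11900 - 33 = 11867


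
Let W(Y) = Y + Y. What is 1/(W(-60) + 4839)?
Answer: 1/4719 ≈ 0.00021191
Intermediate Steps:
W(Y) = 2*Y
1/(W(-60) + 4839) = 1/(2*(-60) + 4839) = 1/(-120 + 4839) = 1/4719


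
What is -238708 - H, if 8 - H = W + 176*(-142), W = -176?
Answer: -263884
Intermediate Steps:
H = 25176 (H = 8 - (-176 + 176*(-142)) = 8 - (-176 - 24992) = 8 - 1*(-25168) = 8 + 25168 = 25176)
-238708 - H = -238708 - 1*25176 = -238708 - 25176 = -263884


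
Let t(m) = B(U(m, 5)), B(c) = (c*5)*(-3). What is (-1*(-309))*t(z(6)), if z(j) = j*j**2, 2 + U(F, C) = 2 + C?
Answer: -23175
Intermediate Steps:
U(F, C) = C (U(F, C) = -2 + (2 + C) = C)
B(c) = -15*c (B(c) = (5*c)*(-3) = -15*c)
z(j) = j**3
t(m) = -75 (t(m) = -15*5 = -75)
(-1*(-309))*t(z(6)) = -1*(-309)*(-75) = 309*(-75) = -23175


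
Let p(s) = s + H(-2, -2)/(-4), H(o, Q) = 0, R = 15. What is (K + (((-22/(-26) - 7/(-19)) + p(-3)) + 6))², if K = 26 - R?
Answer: 14122564/61009 ≈ 231.48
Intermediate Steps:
K = 11 (K = 26 - 1*15 = 26 - 15 = 11)
p(s) = s (p(s) = s + 0/(-4) = s + 0*(-¼) = s + 0 = s)
(K + (((-22/(-26) - 7/(-19)) + p(-3)) + 6))² = (11 + (((-22/(-26) - 7/(-19)) - 3) + 6))² = (11 + (((-22*(-1/26) - 7*(-1/19)) - 3) + 6))² = (11 + (((11/13 + 7/19) - 3) + 6))² = (11 + ((300/247 - 3) + 6))² = (11 + (-441/247 + 6))² = (11 + 1041/247)² = (3758/247)² = 14122564/61009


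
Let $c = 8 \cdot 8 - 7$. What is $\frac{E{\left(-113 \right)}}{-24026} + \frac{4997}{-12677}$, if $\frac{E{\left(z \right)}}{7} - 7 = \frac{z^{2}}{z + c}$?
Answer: $- \frac{803560147}{2436620816} \approx -0.32978$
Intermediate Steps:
$c = 57$ ($c = 64 - 7 = 57$)
$E{\left(z \right)} = 49 + \frac{7 z^{2}}{57 + z}$ ($E{\left(z \right)} = 49 + 7 \frac{z^{2}}{z + 57} = 49 + 7 \frac{z^{2}}{57 + z} = 49 + \frac{7 z^{2}}{57 + z}$)
$\frac{E{\left(-113 \right)}}{-24026} + \frac{4997}{-12677} = \frac{7 \frac{1}{57 - 113} \left(399 + \left(-113\right)^{2} + 7 \left(-113\right)\right)}{-24026} + \frac{4997}{-12677} = \frac{7 \left(399 + 12769 - 791\right)}{-56} \left(- \frac{1}{24026}\right) + 4997 \left(- \frac{1}{12677}\right) = 7 \left(- \frac{1}{56}\right) 12377 \left(- \frac{1}{24026}\right) - \frac{4997}{12677} = \left(- \frac{12377}{8}\right) \left(- \frac{1}{24026}\right) - \frac{4997}{12677} = \frac{12377}{192208} - \frac{4997}{12677} = - \frac{803560147}{2436620816}$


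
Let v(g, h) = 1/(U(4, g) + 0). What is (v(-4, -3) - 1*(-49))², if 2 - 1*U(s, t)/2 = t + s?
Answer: 38809/16 ≈ 2425.6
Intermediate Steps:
U(s, t) = 4 - 2*s - 2*t (U(s, t) = 4 - 2*(t + s) = 4 - 2*(s + t) = 4 + (-2*s - 2*t) = 4 - 2*s - 2*t)
v(g, h) = 1/(-4 - 2*g) (v(g, h) = 1/((4 - 2*4 - 2*g) + 0) = 1/((4 - 8 - 2*g) + 0) = 1/((-4 - 2*g) + 0) = 1/(-4 - 2*g))
(v(-4, -3) - 1*(-49))² = (-1/(4 + 2*(-4)) - 1*(-49))² = (-1/(4 - 8) + 49)² = (-1/(-4) + 49)² = (-1*(-¼) + 49)² = (¼ + 49)² = (197/4)² = 38809/16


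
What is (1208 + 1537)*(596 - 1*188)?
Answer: 1119960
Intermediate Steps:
(1208 + 1537)*(596 - 1*188) = 2745*(596 - 188) = 2745*408 = 1119960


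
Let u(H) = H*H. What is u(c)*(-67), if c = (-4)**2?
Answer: -17152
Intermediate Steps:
c = 16
u(H) = H**2
u(c)*(-67) = 16**2*(-67) = 256*(-67) = -17152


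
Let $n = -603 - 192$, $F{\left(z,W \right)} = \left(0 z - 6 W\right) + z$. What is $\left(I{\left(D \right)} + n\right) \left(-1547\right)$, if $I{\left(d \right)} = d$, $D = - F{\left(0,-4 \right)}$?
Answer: $1266993$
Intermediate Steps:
$F{\left(z,W \right)} = z - 6 W$ ($F{\left(z,W \right)} = \left(0 - 6 W\right) + z = - 6 W + z = z - 6 W$)
$D = -24$ ($D = - (0 - -24) = - (0 + 24) = \left(-1\right) 24 = -24$)
$n = -795$
$\left(I{\left(D \right)} + n\right) \left(-1547\right) = \left(-24 - 795\right) \left(-1547\right) = \left(-819\right) \left(-1547\right) = 1266993$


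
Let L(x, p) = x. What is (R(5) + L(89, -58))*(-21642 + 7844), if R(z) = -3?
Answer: -1186628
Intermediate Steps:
(R(5) + L(89, -58))*(-21642 + 7844) = (-3 + 89)*(-21642 + 7844) = 86*(-13798) = -1186628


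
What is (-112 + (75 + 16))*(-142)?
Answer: 2982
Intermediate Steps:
(-112 + (75 + 16))*(-142) = (-112 + 91)*(-142) = -21*(-142) = 2982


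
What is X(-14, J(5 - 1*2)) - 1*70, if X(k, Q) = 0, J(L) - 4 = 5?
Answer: -70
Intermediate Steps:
J(L) = 9 (J(L) = 4 + 5 = 9)
X(-14, J(5 - 1*2)) - 1*70 = 0 - 1*70 = 0 - 70 = -70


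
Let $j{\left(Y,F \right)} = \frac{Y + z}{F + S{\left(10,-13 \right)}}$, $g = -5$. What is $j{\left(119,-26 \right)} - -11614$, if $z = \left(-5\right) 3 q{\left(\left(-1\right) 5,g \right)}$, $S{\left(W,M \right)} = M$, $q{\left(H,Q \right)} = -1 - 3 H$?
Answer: $\frac{34849}{3} \approx 11616.0$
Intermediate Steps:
$z = -210$ ($z = \left(-5\right) 3 \left(-1 - 3 \left(\left(-1\right) 5\right)\right) = - 15 \left(-1 - -15\right) = - 15 \left(-1 + 15\right) = \left(-15\right) 14 = -210$)
$j{\left(Y,F \right)} = \frac{-210 + Y}{-13 + F}$ ($j{\left(Y,F \right)} = \frac{Y - 210}{F - 13} = \frac{-210 + Y}{-13 + F}$)
$j{\left(119,-26 \right)} - -11614 = \frac{-210 + 119}{-13 - 26} - -11614 = \frac{1}{-39} \left(-91\right) + 11614 = \left(- \frac{1}{39}\right) \left(-91\right) + 11614 = \frac{7}{3} + 11614 = \frac{34849}{3}$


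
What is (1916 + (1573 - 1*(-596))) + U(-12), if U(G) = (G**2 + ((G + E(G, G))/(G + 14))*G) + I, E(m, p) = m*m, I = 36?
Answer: 3473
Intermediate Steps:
E(m, p) = m**2
U(G) = 36 + G**2 + G*(G + G**2)/(14 + G) (U(G) = (G**2 + ((G + G**2)/(G + 14))*G) + 36 = (G**2 + ((G + G**2)/(14 + G))*G) + 36 = (G**2 + G*(G + G**2)/(14 + G)) + 36 = 36 + G**2 + G*(G + G**2)/(14 + G))
(1916 + (1573 - 1*(-596))) + U(-12) = (1916 + (1573 - 1*(-596))) + (504 + 2*(-12)**3 + 15*(-12)**2 + 36*(-12))/(14 - 12) = (1916 + (1573 + 596)) + (504 + 2*(-1728) + 15*144 - 432)/2 = (1916 + 2169) + (504 - 3456 + 2160 - 432)/2 = 4085 + (1/2)*(-1224) = 4085 - 612 = 3473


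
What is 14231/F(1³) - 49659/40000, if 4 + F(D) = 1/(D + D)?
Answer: -162689659/40000 ≈ -4067.2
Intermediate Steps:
F(D) = -4 + 1/(2*D) (F(D) = -4 + 1/(D + D) = -4 + 1/(2*D))
14231/F(1³) - 49659/40000 = 14231/(-4 + 1/(2*(1³))) - 49659/40000 = 14231/(-4 + (½)/1) - 49659*1/40000 = 14231/(-4 + (½)*1) - 49659/40000 = 14231/(-4 + ½) - 49659/40000 = 14231/(-7/2) - 49659/40000 = 14231*(-2/7) - 49659/40000 = -4066 - 49659/40000 = -162689659/40000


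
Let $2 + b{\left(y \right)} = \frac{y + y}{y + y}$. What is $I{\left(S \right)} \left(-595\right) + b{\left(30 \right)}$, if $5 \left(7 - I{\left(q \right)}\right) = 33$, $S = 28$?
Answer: $-239$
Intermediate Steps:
$I{\left(q \right)} = \frac{2}{5}$ ($I{\left(q \right)} = 7 - \frac{33}{5} = \frac{2}{5}$)
$b{\left(y \right)} = -1$ ($b{\left(y \right)} = -2 + \frac{y + y}{y + y} = -2 + \frac{2 y}{2 y} = -2 + 2 y \frac{1}{2 y} = -2 + 1 = -1$)
$I{\left(S \right)} \left(-595\right) + b{\left(30 \right)} = \frac{2}{5} \left(-595\right) - 1 = -238 - 1 = -239$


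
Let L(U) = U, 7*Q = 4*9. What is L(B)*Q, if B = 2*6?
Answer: 432/7 ≈ 61.714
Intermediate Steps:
B = 12
Q = 36/7 (Q = (4*9)/7 = (⅐)*36 = 36/7 ≈ 5.1429)
L(B)*Q = 12*(36/7) = 432/7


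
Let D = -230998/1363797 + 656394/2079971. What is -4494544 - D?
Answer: -12749485552017383488/2836658209887 ≈ -4.4945e+6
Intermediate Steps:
D = 414719026960/2836658209887 (D = -230998*1/1363797 + 656394*(1/2079971) = -230998/1363797 + 656394/2079971 = 414719026960/2836658209887 ≈ 0.14620)
-4494544 - D = -4494544 - 1*414719026960/2836658209887 = -4494544 - 414719026960/2836658209887 = -12749485552017383488/2836658209887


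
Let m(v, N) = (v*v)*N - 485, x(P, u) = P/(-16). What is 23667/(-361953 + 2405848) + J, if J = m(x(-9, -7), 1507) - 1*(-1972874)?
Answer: 6411656137077/3249920 ≈ 1.9729e+6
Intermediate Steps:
x(P, u) = -P/16 (x(P, u) = P*(-1/16) = -P/16)
m(v, N) = -485 + N*v**2 (m(v, N) = v**2*N - 485 = N*v**2 - 485 = -485 + N*v**2)
J = 505053651/256 (J = (-485 + 1507*(-1/16*(-9))**2) - 1*(-1972874) = (-485 + 1507*(9/16)**2) + 1972874 = (-485 + 1507*(81/256)) + 1972874 = (-485 + 122067/256) + 1972874 = -2093/256 + 1972874 = 505053651/256 ≈ 1.9729e+6)
23667/(-361953 + 2405848) + J = 23667/(-361953 + 2405848) + 505053651/256 = 23667/2043895 + 505053651/256 = 23667*(1/2043895) + 505053651/256 = 147/12695 + 505053651/256 = 6411656137077/3249920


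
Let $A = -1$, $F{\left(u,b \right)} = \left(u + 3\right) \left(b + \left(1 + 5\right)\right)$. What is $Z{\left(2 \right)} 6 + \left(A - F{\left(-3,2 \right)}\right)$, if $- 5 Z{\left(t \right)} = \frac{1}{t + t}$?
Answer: $- \frac{13}{10} \approx -1.3$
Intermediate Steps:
$Z{\left(t \right)} = - \frac{1}{10 t}$ ($Z{\left(t \right)} = - \frac{1}{5 \left(t + t\right)} = - \frac{1}{5 \cdot 2 t} = - \frac{\frac{1}{2} \frac{1}{t}}{5} = - \frac{1}{10 t}$)
$F{\left(u,b \right)} = \left(3 + u\right) \left(6 + b\right)$ ($F{\left(u,b \right)} = \left(3 + u\right) \left(b + 6\right) = \left(3 + u\right) \left(6 + b\right)$)
$Z{\left(2 \right)} 6 + \left(A - F{\left(-3,2 \right)}\right) = - \frac{1}{10 \cdot 2} \cdot 6 - \left(19 - 24 + 6\right) = \left(- \frac{1}{10}\right) \frac{1}{2} \cdot 6 - 1 = \left(- \frac{1}{20}\right) 6 - 1 = - \frac{3}{10} + \left(-1 + 0\right) = - \frac{3}{10} - 1 = - \frac{13}{10}$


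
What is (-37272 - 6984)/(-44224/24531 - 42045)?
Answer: 1085643936/1031450119 ≈ 1.0525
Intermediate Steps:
(-37272 - 6984)/(-44224/24531 - 42045) = -44256/(-44224*1/24531 - 42045) = -44256/(-44224/24531 - 42045) = -44256/(-1031450119/24531) = -44256*(-24531/1031450119) = 1085643936/1031450119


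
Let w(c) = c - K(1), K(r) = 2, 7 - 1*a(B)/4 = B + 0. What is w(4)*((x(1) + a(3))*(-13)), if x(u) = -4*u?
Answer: -312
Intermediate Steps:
a(B) = 28 - 4*B (a(B) = 28 - 4*(B + 0) = 28 - 4*B)
w(c) = -2 + c (w(c) = c - 1*2 = c - 2 = -2 + c)
w(4)*((x(1) + a(3))*(-13)) = (-2 + 4)*((-4*1 + (28 - 4*3))*(-13)) = 2*((-4 + (28 - 12))*(-13)) = 2*((-4 + 16)*(-13)) = 2*(12*(-13)) = 2*(-156) = -312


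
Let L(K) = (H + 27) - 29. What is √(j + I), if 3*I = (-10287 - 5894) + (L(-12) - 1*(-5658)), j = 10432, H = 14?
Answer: √62355/3 ≈ 83.237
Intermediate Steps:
L(K) = 12 (L(K) = (14 + 27) - 29 = 41 - 29 = 12)
I = -10511/3 (I = ((-10287 - 5894) + (12 - 1*(-5658)))/3 = (-16181 + (12 + 5658))/3 = (-16181 + 5670)/3 = (⅓)*(-10511) = -10511/3 ≈ -3503.7)
√(j + I) = √(10432 - 10511/3) = √(20785/3) = √62355/3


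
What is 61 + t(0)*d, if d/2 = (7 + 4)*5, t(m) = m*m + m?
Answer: 61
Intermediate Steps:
t(m) = m + m² (t(m) = m² + m = m + m²)
d = 110 (d = 2*((7 + 4)*5) = 2*(11*5) = 2*55 = 110)
61 + t(0)*d = 61 + (0*(1 + 0))*110 = 61 + (0*1)*110 = 61 + 0*110 = 61 + 0 = 61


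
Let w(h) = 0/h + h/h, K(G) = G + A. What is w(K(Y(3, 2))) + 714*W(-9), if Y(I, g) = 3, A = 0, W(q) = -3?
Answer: -2141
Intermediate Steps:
K(G) = G (K(G) = G + 0 = G)
w(h) = 1 (w(h) = 0 + 1 = 1)
w(K(Y(3, 2))) + 714*W(-9) = 1 + 714*(-3) = 1 - 2142 = -2141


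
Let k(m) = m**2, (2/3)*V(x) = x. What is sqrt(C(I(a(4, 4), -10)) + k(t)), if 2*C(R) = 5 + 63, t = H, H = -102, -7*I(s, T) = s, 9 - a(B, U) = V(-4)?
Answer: sqrt(10438) ≈ 102.17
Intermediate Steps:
V(x) = 3*x/2
a(B, U) = 15 (a(B, U) = 9 - 3*(-4)/2 = 9 - 1*(-6) = 9 + 6 = 15)
I(s, T) = -s/7
t = -102
C(R) = 34 (C(R) = (5 + 63)/2 = (1/2)*68 = 34)
sqrt(C(I(a(4, 4), -10)) + k(t)) = sqrt(34 + (-102)**2) = sqrt(34 + 10404) = sqrt(10438)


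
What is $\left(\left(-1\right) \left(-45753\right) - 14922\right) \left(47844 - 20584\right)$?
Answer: $840453060$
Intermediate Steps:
$\left(\left(-1\right) \left(-45753\right) - 14922\right) \left(47844 - 20584\right) = \left(45753 - 14922\right) 27260 = 30831 \cdot 27260 = 840453060$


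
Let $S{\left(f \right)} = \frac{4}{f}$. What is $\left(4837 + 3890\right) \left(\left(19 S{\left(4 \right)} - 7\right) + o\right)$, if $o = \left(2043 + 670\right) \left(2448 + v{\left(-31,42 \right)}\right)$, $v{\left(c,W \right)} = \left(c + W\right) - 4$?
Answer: $58125546429$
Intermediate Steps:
$v{\left(c,W \right)} = -4 + W + c$ ($v{\left(c,W \right)} = \left(W + c\right) - 4 = -4 + W + c$)
$o = 6660415$ ($o = \left(2043 + 670\right) \left(2448 - -7\right) = 2713 \left(2448 + 7\right) = 2713 \cdot 2455 = 6660415$)
$\left(4837 + 3890\right) \left(\left(19 S{\left(4 \right)} - 7\right) + o\right) = \left(4837 + 3890\right) \left(\left(19 \cdot \frac{4}{4} - 7\right) + 6660415\right) = 8727 \left(\left(19 \cdot 4 \cdot \frac{1}{4} - 7\right) + 6660415\right) = 8727 \left(\left(19 \cdot 1 - 7\right) + 6660415\right) = 8727 \left(\left(19 - 7\right) + 6660415\right) = 8727 \left(12 + 6660415\right) = 8727 \cdot 6660427 = 58125546429$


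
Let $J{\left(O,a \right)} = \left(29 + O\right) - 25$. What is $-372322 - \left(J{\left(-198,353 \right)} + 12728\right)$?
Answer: $-384856$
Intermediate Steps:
$J{\left(O,a \right)} = 4 + O$
$-372322 - \left(J{\left(-198,353 \right)} + 12728\right) = -372322 - \left(\left(4 - 198\right) + 12728\right) = -372322 - \left(-194 + 12728\right) = -372322 - 12534 = -384856$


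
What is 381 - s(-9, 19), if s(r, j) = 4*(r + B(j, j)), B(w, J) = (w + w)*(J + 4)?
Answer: -3079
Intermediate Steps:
B(w, J) = 2*w*(4 + J) (B(w, J) = (2*w)*(4 + J) = 2*w*(4 + J))
s(r, j) = 4*r + 8*j*(4 + j) (s(r, j) = 4*(r + 2*j*(4 + j)) = 4*r + 8*j*(4 + j))
381 - s(-9, 19) = 381 - (4*(-9) + 8*19*(4 + 19)) = 381 - (-36 + 8*19*23) = 381 - (-36 + 3496) = 381 - 1*3460 = 381 - 3460 = -3079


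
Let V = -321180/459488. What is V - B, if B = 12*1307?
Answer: -1801732743/114872 ≈ -15685.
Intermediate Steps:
V = -80295/114872 (V = -321180*1/459488 = -80295/114872 ≈ -0.69900)
B = 15684
V - B = -80295/114872 - 1*15684 = -80295/114872 - 15684 = -1801732743/114872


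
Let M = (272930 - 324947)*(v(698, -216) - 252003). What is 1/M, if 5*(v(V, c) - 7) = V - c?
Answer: 5/65492836122 ≈ 7.6344e-11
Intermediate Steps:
v(V, c) = 7 - c/5 + V/5 (v(V, c) = 7 + (V - c)/5 = 7 + (-c/5 + V/5) = 7 - c/5 + V/5)
M = 65492836122/5 (M = (272930 - 324947)*((7 - ⅕*(-216) + (⅕)*698) - 252003) = -52017*((7 + 216/5 + 698/5) - 252003) = -52017*(949/5 - 252003) = -52017*(-1259066/5) = 65492836122/5 ≈ 1.3099e+10)
1/M = 1/(65492836122/5) = 5/65492836122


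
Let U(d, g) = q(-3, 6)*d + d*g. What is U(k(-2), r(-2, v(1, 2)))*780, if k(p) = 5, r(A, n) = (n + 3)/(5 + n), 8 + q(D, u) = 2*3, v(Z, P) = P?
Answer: -35100/7 ≈ -5014.3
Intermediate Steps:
q(D, u) = -2 (q(D, u) = -8 + 2*3 = -8 + 6 = -2)
r(A, n) = (3 + n)/(5 + n)
U(d, g) = -2*d + d*g
U(k(-2), r(-2, v(1, 2)))*780 = (5*(-2 + (3 + 2)/(5 + 2)))*780 = (5*(-2 + 5/7))*780 = (5*(-9/7))*780 = -45/7*780 = -35100/7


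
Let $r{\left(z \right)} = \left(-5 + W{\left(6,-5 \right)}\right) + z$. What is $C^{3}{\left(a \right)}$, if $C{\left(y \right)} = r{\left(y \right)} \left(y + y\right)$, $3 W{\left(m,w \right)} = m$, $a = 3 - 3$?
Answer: $0$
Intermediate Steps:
$a = 0$ ($a = 3 - 3 = 0$)
$W{\left(m,w \right)} = \frac{m}{3}$
$r{\left(z \right)} = -3 + z$ ($r{\left(z \right)} = \left(-5 + \frac{1}{3} \cdot 6\right) + z = \left(-5 + 2\right) + z = -3 + z$)
$C{\left(y \right)} = 2 y \left(-3 + y\right)$ ($C{\left(y \right)} = \left(-3 + y\right) \left(y + y\right) = \left(-3 + y\right) 2 y = 2 y \left(-3 + y\right)$)
$C^{3}{\left(a \right)} = \left(2 \cdot 0 \left(-3 + 0\right)\right)^{3} = \left(2 \cdot 0 \left(-3\right)\right)^{3} = 0^{3} = 0$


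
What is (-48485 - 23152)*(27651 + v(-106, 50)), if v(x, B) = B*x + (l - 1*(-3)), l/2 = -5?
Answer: -1600657128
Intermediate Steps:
l = -10 (l = 2*(-5) = -10)
v(x, B) = -7 + B*x (v(x, B) = B*x + (-10 - 1*(-3)) = B*x + (-10 + 3) = B*x - 7 = -7 + B*x)
(-48485 - 23152)*(27651 + v(-106, 50)) = (-48485 - 23152)*(27651 + (-7 + 50*(-106))) = -71637*(27651 + (-7 - 5300)) = -71637*(27651 - 5307) = -71637*22344 = -1600657128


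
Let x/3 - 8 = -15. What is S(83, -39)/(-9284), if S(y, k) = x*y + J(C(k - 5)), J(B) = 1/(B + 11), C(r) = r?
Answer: 14380/76593 ≈ 0.18775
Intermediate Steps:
J(B) = 1/(11 + B)
x = -21 (x = 24 + 3*(-15) = 24 - 45 = -21)
S(y, k) = 1/(6 + k) - 21*y (S(y, k) = -21*y + 1/(11 + (k - 5)) = -21*y + 1/(11 + (-5 + k)) = -21*y + 1/(6 + k) = 1/(6 + k) - 21*y)
S(83, -39)/(-9284) = ((1 - 21*83*(6 - 39))/(6 - 39))/(-9284) = ((1 - 21*83*(-33))/(-33))*(-1/9284) = -(1 + 57519)/33*(-1/9284) = -1/33*57520*(-1/9284) = -57520/33*(-1/9284) = 14380/76593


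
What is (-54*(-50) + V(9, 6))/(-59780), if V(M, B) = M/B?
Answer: -5403/119560 ≈ -0.045191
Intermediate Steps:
(-54*(-50) + V(9, 6))/(-59780) = (-54*(-50) + 9/6)/(-59780) = (2700 + 9*(⅙))*(-1/59780) = (2700 + 3/2)*(-1/59780) = (5403/2)*(-1/59780) = -5403/119560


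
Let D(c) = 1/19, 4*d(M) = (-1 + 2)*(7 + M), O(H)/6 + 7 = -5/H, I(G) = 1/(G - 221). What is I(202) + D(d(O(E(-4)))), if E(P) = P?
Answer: 0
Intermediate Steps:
I(G) = 1/(-221 + G)
O(H) = -42 - 30/H (O(H) = -42 + 6*(-5/H) = -42 - 30/H)
d(M) = 7/4 + M/4 (d(M) = ((-1 + 2)*(7 + M))/4 = (1*(7 + M))/4 = (7 + M)/4 = 7/4 + M/4)
D(c) = 1/19
I(202) + D(d(O(E(-4)))) = 1/(-221 + 202) + 1/19 = 1/(-19) + 1/19 = -1/19 + 1/19 = 0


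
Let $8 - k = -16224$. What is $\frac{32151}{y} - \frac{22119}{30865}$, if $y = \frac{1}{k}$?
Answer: $\frac{16107672840561}{30865} \approx 5.2187 \cdot 10^{8}$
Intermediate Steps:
$k = 16232$ ($k = 8 - -16224 = 8 + 16224 = 16232$)
$y = \frac{1}{16232} \approx 6.1607 \cdot 10^{-5}$
$\frac{32151}{y} - \frac{22119}{30865} = 32151 \frac{1}{\frac{1}{16232}} - \frac{22119}{30865} = 32151 \cdot 16232 - \frac{22119}{30865} = 521875032 - \frac{22119}{30865} = \frac{16107672840561}{30865}$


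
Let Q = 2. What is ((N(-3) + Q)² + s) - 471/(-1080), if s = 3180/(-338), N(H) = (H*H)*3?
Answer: 50620573/60840 ≈ 832.03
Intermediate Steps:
N(H) = 3*H² (N(H) = H²*3 = 3*H²)
s = -1590/169 (s = 3180*(-1/338) = -1590/169 ≈ -9.4083)
((N(-3) + Q)² + s) - 471/(-1080) = ((3*(-3)² + 2)² - 1590/169) - 471/(-1080) = ((3*9 + 2)² - 1590/169) - 471*(-1/1080) = ((27 + 2)² - 1590/169) + 157/360 = (29² - 1590/169) + 157/360 = (841 - 1590/169) + 157/360 = 140539/169 + 157/360 = 50620573/60840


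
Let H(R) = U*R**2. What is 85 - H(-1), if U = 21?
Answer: 64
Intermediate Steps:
H(R) = 21*R**2
85 - H(-1) = 85 - 21*(-1)**2 = 85 - 21 = 64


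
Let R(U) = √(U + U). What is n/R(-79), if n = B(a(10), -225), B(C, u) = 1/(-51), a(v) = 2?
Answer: I*√158/8058 ≈ 0.0015599*I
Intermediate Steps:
B(C, u) = -1/51
R(U) = √2*√U (R(U) = √(2*U) = √2*√U)
n = -1/51 ≈ -0.019608
n/R(-79) = -(-I*√158/158)/51 = -(-1)*I*√158/8058 = I*√158/8058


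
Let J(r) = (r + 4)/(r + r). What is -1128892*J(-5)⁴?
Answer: -282223/2500 ≈ -112.89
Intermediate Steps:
J(r) = (4 + r)/(2*r) (J(r) = (4 + r)/((2*r)) = (4 + r)*(1/(2*r)) = (4 + r)/(2*r))
-1128892*J(-5)⁴ = -1128892*(4 - 5)⁴/10000 = -1128892*((½)*(-⅕)*(-1))⁴ = -1128892*(⅒)⁴ = -1128892*1/10000 = -282223/2500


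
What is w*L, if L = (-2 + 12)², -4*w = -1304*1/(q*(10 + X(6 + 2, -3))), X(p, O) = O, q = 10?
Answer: 3260/7 ≈ 465.71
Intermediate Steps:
w = 163/35 (w = -(-326)/(10*(10 - 3)) = -(-326)/(10*7) = -(-326)/70 = -¼*(-652/35) = 163/35 ≈ 4.6571)
L = 100 (L = 10² = 100)
w*L = (163/35)*100 = 3260/7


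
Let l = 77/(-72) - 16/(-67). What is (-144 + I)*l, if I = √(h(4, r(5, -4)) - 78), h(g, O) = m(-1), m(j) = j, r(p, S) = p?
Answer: 8014/67 - 4007*I*√79/4824 ≈ 119.61 - 7.3829*I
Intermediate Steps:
l = -4007/4824 (l = 77*(-1/72) - 16*(-1/67) = -77/72 + 16/67 = -4007/4824 ≈ -0.83064)
h(g, O) = -1
I = I*√79 (I = √(-1 - 78) = √(-79) = I*√79 ≈ 8.8882*I)
(-144 + I)*l = (-144 + I*√79)*(-4007/4824) = 8014/67 - 4007*I*√79/4824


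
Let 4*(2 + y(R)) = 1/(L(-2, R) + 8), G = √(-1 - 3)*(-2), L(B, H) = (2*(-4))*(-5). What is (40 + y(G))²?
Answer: 53246209/36864 ≈ 1444.4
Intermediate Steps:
L(B, H) = 40 (L(B, H) = -8*(-5) = 40)
G = -4*I (G = √(-4)*(-2) = (2*I)*(-2) = -4*I ≈ -4.0*I)
y(R) = -383/192 (y(R) = -2 + 1/(4*(40 + 8)) = -2 + (¼)/48 = -2 + (¼)*(1/48) = -2 + 1/192 = -383/192)
(40 + y(G))² = (40 - 383/192)² = (7297/192)² = 53246209/36864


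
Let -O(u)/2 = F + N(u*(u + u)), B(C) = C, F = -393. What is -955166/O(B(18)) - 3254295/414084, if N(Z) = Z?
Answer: 5967564659/3199740 ≈ 1865.0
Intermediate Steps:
O(u) = 786 - 4*u² (O(u) = -2*(-393 + u*(u + u)) = -2*(-393 + u*(2*u)) = -2*(-393 + 2*u²) = 786 - 4*u²)
-955166/O(B(18)) - 3254295/414084 = -955166/(786 - 4*18²) - 3254295/414084 = -955166/(786 - 4*324) - 3254295*1/414084 = -955166/(786 - 1296) - 98615/12548 = -955166/(-510) - 98615/12548 = -955166*(-1/510) - 98615/12548 = 477583/255 - 98615/12548 = 5967564659/3199740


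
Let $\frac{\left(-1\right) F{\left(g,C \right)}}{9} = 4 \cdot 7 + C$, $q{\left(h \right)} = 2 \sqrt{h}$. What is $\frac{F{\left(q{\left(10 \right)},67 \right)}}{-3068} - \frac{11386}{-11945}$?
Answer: $\frac{45145223}{36647260} \approx 1.2319$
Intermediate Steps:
$F{\left(g,C \right)} = -252 - 9 C$ ($F{\left(g,C \right)} = - 9 \left(4 \cdot 7 + C\right) = - 9 \left(28 + C\right) = -252 - 9 C$)
$\frac{F{\left(q{\left(10 \right)},67 \right)}}{-3068} - \frac{11386}{-11945} = \frac{-252 - 603}{-3068} - \frac{11386}{-11945} = \left(-252 - 603\right) \left(- \frac{1}{3068}\right) - - \frac{11386}{11945} = \left(-855\right) \left(- \frac{1}{3068}\right) + \frac{11386}{11945} = \frac{855}{3068} + \frac{11386}{11945} = \frac{45145223}{36647260}$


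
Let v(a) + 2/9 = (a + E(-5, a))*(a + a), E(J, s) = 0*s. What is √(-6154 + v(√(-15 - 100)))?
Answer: I*√57458/3 ≈ 79.901*I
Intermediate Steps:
E(J, s) = 0
v(a) = -2/9 + 2*a² (v(a) = -2/9 + (a + 0)*(a + a) = -2/9 + a*(2*a) = -2/9 + 2*a²)
√(-6154 + v(√(-15 - 100))) = √(-6154 + (-2/9 + 2*(√(-15 - 100))²)) = √(-6154 + (-2/9 + 2*(√(-115))²)) = √(-6154 + (-2/9 + 2*(I*√115)²)) = √(-6154 + (-2/9 + 2*(-115))) = √(-6154 + (-2/9 - 230)) = √(-6154 - 2072/9) = √(-57458/9) = I*√57458/3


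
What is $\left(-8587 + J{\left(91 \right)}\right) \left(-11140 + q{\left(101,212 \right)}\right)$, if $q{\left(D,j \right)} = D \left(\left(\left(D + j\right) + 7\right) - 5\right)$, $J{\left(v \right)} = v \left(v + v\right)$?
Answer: $164883125$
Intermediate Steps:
$J{\left(v \right)} = 2 v^{2}$ ($J{\left(v \right)} = v 2 v = 2 v^{2}$)
$q{\left(D,j \right)} = D \left(2 + D + j\right)$ ($q{\left(D,j \right)} = D \left(\left(7 + D + j\right) - 5\right) = D \left(2 + D + j\right)$)
$\left(-8587 + J{\left(91 \right)}\right) \left(-11140 + q{\left(101,212 \right)}\right) = \left(-8587 + 2 \cdot 91^{2}\right) \left(-11140 + 101 \left(2 + 101 + 212\right)\right) = \left(-8587 + 2 \cdot 8281\right) \left(-11140 + 101 \cdot 315\right) = \left(-8587 + 16562\right) \left(-11140 + 31815\right) = 7975 \cdot 20675 = 164883125$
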